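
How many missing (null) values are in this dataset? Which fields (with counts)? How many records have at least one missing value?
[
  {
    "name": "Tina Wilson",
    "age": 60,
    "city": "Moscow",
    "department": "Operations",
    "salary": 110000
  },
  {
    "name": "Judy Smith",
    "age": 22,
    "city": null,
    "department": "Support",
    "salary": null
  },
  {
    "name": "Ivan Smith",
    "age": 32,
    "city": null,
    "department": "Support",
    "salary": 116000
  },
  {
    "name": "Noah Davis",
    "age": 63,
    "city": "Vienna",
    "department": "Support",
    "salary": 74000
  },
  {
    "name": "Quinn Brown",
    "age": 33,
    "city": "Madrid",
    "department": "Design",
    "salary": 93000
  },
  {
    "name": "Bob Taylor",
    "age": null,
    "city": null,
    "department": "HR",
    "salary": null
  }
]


Checking for missing (null) values in 6 records:

  Tina Wilson: complete
  Judy Smith: city, salary
  Ivan Smith: city
  Noah Davis: complete
  Quinn Brown: complete
  Bob Taylor: age, city, salary

Per field:
  name: 0 missing
  age: 1 missing
  city: 3 missing
  department: 0 missing
  salary: 2 missing

Total missing values: 6
Records with any missing: 3

6 missing values (age: 1, city: 3, salary: 2); 3 incomplete records


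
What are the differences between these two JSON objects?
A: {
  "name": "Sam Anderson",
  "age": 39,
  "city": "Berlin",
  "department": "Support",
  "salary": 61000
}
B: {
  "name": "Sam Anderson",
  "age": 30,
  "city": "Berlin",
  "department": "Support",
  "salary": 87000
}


Comparing each field (in key order):
  name: same
  age: DIFFERENT
  city: same
  department: same
  salary: DIFFERENT
Differences:
  age: 39 -> 30
  salary: 61000 -> 87000

2 field(s) changed

2 changes: age, salary


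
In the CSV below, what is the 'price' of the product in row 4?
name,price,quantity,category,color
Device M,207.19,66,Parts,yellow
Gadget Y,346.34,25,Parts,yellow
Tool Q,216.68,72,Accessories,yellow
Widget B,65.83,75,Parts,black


Query: Row 4 ('Widget B'), column 'price'
Value: 65.83

65.83


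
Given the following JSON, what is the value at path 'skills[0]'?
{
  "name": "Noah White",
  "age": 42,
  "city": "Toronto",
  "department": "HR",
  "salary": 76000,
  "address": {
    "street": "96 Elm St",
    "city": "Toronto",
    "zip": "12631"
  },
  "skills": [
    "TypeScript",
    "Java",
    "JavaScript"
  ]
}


Query: skills[0]
Path: skills -> first element
Value: TypeScript

TypeScript


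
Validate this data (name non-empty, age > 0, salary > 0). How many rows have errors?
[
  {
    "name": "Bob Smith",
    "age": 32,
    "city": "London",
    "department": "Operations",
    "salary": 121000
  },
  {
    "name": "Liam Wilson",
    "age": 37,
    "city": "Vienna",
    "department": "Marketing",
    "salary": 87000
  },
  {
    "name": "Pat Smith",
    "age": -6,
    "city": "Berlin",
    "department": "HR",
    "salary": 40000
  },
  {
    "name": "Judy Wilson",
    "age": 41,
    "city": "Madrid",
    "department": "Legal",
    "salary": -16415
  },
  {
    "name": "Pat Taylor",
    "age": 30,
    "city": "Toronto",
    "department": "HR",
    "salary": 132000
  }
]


Validating 5 records:
Rules: name non-empty, age > 0, salary > 0

  Row 1 (Bob Smith): OK
  Row 2 (Liam Wilson): OK
  Row 3 (Pat Smith): negative age: -6
  Row 4 (Judy Wilson): negative salary: -16415
  Row 5 (Pat Taylor): OK

Total errors: 2

2 errors


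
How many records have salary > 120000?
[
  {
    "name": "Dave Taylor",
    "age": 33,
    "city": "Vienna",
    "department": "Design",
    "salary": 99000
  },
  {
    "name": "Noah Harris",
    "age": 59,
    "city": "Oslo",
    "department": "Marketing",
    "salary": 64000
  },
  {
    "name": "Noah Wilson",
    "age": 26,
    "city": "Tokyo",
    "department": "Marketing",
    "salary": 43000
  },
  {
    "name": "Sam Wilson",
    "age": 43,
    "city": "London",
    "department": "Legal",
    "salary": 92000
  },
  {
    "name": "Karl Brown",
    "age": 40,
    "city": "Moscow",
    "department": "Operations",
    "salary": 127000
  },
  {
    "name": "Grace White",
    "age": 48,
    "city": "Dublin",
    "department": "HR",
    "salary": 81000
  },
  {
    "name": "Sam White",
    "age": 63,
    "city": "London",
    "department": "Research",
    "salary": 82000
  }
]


Data: 7 records
Condition: salary > 120000

Checking each record:
  Dave Taylor: 99000
  Noah Harris: 64000
  Noah Wilson: 43000
  Sam Wilson: 92000
  Karl Brown: 127000 MATCH
  Grace White: 81000
  Sam White: 82000

Count: 1

1


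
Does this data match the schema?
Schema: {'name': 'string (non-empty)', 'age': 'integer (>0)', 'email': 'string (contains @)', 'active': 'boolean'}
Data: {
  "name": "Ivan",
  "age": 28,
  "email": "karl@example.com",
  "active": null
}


Validating each field against schema:
  name: OK (non-empty string)
  age: OK (positive integer)
  email: OK (string with @)
  active: FAIL (null is not a boolean)

Result: INVALID (1 error: active)

INVALID (1 error: active)


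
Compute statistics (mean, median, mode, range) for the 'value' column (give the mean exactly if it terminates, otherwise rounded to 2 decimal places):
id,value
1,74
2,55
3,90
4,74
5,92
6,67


Data: [74, 55, 90, 74, 92, 67]
Count: 6
Sum: 452
Mean: 452/6 ≈ 75.33 (rounded to 2 decimal places)
Sorted: [55, 67, 74, 74, 90, 92]
Median: 74.0
Mode: 74 (2 times)
Range: 92 - 55 = 37
Min: 55, Max: 92

mean≈75.33, median=74.0, mode=74, range=37


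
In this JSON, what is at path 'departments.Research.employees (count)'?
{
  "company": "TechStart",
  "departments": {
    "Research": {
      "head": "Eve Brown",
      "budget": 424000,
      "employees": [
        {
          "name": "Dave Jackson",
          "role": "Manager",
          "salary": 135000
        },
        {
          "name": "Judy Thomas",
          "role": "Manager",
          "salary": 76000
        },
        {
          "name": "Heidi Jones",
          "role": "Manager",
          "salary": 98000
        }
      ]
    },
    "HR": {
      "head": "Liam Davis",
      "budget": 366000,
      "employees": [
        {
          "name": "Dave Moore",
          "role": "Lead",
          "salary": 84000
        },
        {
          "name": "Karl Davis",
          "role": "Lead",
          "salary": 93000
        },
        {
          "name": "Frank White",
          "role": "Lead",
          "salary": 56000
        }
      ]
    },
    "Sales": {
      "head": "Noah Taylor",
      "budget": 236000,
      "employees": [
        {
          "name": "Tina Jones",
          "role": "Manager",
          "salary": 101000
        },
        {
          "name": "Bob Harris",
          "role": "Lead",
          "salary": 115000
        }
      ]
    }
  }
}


Path: departments.Research.employees (count)

Navigate:
  -> departments
  -> Research
  -> employees (array, length 3)

3


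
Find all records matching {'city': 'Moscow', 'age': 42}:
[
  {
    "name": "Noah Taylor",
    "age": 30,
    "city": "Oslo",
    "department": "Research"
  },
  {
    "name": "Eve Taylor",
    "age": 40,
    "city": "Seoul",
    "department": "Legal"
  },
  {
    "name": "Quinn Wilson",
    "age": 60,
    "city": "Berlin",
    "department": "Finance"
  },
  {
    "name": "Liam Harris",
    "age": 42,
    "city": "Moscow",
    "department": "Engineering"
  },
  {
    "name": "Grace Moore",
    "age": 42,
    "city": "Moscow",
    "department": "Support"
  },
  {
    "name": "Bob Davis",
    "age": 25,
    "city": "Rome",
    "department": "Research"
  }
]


Search criteria: {'city': 'Moscow', 'age': 42}

Checking 6 records:
  Noah Taylor: {city: Oslo, age: 30}
  Eve Taylor: {city: Seoul, age: 40}
  Quinn Wilson: {city: Berlin, age: 60}
  Liam Harris: {city: Moscow, age: 42} <-- MATCH
  Grace Moore: {city: Moscow, age: 42} <-- MATCH
  Bob Davis: {city: Rome, age: 25}

Matches: ["Liam Harris", "Grace Moore"]

["Liam Harris", "Grace Moore"]


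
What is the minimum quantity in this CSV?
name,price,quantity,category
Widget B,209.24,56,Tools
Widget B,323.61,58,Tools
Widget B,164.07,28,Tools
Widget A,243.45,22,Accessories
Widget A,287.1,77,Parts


Computing minimum quantity:
Values: [56, 58, 28, 22, 77]
Min = 22

22


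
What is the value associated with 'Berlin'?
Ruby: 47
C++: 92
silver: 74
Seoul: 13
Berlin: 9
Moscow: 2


Looking up key 'Berlin'
Value: 9

9


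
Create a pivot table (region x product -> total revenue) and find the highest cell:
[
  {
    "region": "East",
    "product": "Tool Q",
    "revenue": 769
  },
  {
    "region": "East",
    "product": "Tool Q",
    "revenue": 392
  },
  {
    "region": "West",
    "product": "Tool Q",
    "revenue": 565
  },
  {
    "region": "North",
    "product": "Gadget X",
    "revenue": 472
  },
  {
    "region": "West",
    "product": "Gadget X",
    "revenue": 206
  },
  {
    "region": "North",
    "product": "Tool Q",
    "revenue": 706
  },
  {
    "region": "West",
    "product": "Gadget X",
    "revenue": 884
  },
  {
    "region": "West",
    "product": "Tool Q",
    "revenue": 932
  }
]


Pivot: region (rows) x product (columns) -> total revenue

     Gadget X      Tool Q      
East             0          1161  
North          472           706  
West          1090          1497  

Highest: West / Tool Q = $1497

West / Tool Q = $1497


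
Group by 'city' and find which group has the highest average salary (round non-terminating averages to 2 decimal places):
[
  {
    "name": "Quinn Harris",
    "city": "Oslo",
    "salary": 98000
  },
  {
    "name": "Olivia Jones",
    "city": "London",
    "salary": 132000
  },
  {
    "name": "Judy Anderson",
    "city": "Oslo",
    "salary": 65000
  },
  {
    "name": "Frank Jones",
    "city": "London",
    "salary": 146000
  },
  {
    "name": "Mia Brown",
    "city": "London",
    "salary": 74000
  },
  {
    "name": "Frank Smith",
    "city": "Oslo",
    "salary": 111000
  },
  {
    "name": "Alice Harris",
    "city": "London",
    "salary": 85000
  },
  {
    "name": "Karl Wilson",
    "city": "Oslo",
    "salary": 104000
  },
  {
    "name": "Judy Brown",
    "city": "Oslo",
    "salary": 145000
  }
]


Group by: city

Groups:
  London: 4 people, avg salary = 437000/4 = $109250
  Oslo: 5 people, avg salary = 523000/5 = $104600

Highest average salary: London ($109250)

London ($109250)


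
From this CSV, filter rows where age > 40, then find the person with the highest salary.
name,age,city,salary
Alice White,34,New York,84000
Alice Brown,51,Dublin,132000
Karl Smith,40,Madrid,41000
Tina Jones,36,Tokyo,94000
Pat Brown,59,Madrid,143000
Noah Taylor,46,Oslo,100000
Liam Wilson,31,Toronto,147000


Filter: age > 40
Sort by: salary (descending)

Filtered records (3):
  Pat Brown, age 59, salary $143000
  Alice Brown, age 51, salary $132000
  Noah Taylor, age 46, salary $100000

Highest salary: Pat Brown ($143000)

Pat Brown


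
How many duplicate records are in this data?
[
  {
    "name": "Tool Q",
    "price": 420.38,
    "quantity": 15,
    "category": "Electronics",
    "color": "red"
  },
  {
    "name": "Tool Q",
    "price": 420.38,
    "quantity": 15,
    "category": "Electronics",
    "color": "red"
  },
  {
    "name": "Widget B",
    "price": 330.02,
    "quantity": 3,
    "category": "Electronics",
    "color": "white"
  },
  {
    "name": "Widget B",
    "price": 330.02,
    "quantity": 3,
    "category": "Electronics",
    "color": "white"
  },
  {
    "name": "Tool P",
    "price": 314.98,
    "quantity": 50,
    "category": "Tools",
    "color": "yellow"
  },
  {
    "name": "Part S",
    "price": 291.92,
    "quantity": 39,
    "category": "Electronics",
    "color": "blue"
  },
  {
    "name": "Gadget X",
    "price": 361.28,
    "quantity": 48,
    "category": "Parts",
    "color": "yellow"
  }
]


Checking 7 records for duplicates:

  Row 1: Tool Q ($420.38, qty 15)
  Row 2: Tool Q ($420.38, qty 15) <-- DUPLICATE
  Row 3: Widget B ($330.02, qty 3)
  Row 4: Widget B ($330.02, qty 3) <-- DUPLICATE
  Row 5: Tool P ($314.98, qty 50)
  Row 6: Part S ($291.92, qty 39)
  Row 7: Gadget X ($361.28, qty 48)

Duplicates found: 2
Unique records: 5

2 duplicates, 5 unique


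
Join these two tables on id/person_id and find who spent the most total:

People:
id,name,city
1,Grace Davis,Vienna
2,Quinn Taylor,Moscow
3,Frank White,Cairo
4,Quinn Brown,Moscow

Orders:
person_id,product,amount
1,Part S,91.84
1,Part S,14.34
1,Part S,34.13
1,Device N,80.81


Join on: people.id = orders.person_id

Joined rows:
  Grace Davis (Vienna) bought Part S for $91.84
  Grace Davis (Vienna) bought Part S for $14.34
  Grace Davis (Vienna) bought Part S for $34.13
  Grace Davis (Vienna) bought Device N for $80.81

Total per person:
  Grace Davis: $221.12

Top spender: Grace Davis ($221.12)

Grace Davis ($221.12)


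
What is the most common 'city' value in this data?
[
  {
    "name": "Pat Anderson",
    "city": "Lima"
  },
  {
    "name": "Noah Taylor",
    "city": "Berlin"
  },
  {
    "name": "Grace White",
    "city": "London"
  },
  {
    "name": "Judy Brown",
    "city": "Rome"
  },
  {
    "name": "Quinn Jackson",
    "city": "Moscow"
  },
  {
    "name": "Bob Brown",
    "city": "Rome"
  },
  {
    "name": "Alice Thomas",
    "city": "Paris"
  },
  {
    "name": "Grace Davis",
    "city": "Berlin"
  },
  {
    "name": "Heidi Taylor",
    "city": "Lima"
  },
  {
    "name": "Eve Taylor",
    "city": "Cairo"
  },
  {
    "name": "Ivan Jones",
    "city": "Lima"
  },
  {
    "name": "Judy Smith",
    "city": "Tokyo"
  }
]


Counting 'city' values across 12 records:

  Lima: 3 ###
  Berlin: 2 ##
  Rome: 2 ##
  London: 1 #
  Moscow: 1 #
  Paris: 1 #
  Cairo: 1 #
  Tokyo: 1 #

Most common: Lima (3 times)

Lima (3 times)


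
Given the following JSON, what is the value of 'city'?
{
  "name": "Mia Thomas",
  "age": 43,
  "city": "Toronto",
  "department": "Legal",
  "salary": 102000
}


Looking up field 'city'
Value: Toronto

Toronto


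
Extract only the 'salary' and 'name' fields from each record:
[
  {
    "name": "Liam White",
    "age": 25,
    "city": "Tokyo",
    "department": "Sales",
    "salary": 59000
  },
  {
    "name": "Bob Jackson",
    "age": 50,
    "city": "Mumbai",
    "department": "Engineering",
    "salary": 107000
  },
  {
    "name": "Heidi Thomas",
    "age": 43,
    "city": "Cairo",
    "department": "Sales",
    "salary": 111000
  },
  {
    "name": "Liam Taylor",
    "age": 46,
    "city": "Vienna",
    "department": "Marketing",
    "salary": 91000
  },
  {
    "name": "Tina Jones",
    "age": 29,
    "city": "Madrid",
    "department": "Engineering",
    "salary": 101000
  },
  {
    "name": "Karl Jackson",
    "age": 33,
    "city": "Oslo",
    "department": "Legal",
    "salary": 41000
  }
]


Original: 6 records with fields: name, age, city, department, salary
Keep: ['salary', 'name']
Drop: ['age', 'city', 'department']
Result: 6 records, 2 fields each

[
  {
    "salary": 59000,
    "name": "Liam White"
  },
  {
    "salary": 107000,
    "name": "Bob Jackson"
  },
  {
    "salary": 111000,
    "name": "Heidi Thomas"
  },
  {
    "salary": 91000,
    "name": "Liam Taylor"
  },
  {
    "salary": 101000,
    "name": "Tina Jones"
  },
  {
    "salary": 41000,
    "name": "Karl Jackson"
  }
]


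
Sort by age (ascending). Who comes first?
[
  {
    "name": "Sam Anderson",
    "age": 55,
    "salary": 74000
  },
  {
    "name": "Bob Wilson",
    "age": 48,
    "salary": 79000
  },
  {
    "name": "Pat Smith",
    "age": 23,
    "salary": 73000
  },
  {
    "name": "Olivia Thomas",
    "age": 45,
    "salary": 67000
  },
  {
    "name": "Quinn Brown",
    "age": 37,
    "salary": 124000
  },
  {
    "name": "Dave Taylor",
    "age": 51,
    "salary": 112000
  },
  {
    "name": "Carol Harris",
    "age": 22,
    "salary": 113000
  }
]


Sort by: age (ascending)

Sorted order:
  1. Carol Harris (age = 22)
  2. Pat Smith (age = 23)
  3. Quinn Brown (age = 37)
  4. Olivia Thomas (age = 45)
  5. Bob Wilson (age = 48)
  6. Dave Taylor (age = 51)
  7. Sam Anderson (age = 55)

First: Carol Harris

Carol Harris


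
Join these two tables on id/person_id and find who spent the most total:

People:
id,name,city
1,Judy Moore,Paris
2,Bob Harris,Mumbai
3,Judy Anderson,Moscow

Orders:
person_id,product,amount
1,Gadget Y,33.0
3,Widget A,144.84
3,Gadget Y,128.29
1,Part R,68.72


Join on: people.id = orders.person_id

Joined rows:
  Judy Moore (Paris) bought Gadget Y for $33.0
  Judy Anderson (Moscow) bought Widget A for $144.84
  Judy Anderson (Moscow) bought Gadget Y for $128.29
  Judy Moore (Paris) bought Part R for $68.72

Total per person:
  Judy Anderson: $273.13
  Judy Moore: $101.72

Top spender: Judy Anderson ($273.13)

Judy Anderson ($273.13)


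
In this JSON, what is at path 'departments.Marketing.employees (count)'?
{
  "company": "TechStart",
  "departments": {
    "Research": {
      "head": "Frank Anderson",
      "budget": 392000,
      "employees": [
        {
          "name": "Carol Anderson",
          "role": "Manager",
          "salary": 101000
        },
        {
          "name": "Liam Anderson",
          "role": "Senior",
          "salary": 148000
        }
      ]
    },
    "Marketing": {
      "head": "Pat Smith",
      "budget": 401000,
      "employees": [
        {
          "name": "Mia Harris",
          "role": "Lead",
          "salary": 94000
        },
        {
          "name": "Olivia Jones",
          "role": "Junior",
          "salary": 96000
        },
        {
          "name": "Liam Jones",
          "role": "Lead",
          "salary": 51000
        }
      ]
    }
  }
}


Path: departments.Marketing.employees (count)

Navigate:
  -> departments
  -> Marketing
  -> employees (array, length 3)

3


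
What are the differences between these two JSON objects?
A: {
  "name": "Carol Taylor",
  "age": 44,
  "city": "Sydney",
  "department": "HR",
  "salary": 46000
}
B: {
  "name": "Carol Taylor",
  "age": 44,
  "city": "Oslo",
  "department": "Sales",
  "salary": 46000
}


Comparing each field (in key order):
  name: same
  age: same
  city: DIFFERENT
  department: DIFFERENT
  salary: same
Differences:
  city: Sydney -> Oslo
  department: HR -> Sales

2 field(s) changed

2 changes: city, department


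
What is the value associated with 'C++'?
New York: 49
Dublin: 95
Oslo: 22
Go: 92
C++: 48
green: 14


Looking up key 'C++'
Value: 48

48


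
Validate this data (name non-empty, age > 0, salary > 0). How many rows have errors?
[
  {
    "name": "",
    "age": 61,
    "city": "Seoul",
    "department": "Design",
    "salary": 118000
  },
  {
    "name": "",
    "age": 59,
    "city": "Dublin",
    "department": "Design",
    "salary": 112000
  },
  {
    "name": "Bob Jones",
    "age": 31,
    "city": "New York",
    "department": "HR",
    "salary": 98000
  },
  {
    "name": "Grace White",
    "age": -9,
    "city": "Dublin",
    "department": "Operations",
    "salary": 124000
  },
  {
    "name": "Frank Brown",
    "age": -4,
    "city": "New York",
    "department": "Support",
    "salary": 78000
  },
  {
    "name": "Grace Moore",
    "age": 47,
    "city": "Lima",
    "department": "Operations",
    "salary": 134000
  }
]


Validating 6 records:
Rules: name non-empty, age > 0, salary > 0

  Row 1 (???): empty name
  Row 2 (???): empty name
  Row 3 (Bob Jones): OK
  Row 4 (Grace White): negative age: -9
  Row 5 (Frank Brown): negative age: -4
  Row 6 (Grace Moore): OK

Total errors: 4

4 errors


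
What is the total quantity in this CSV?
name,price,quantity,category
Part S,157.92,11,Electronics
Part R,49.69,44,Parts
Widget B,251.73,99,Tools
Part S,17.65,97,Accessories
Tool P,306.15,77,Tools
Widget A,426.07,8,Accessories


Computing total quantity:
Values: [11, 44, 99, 97, 77, 8]
Sum = 336

336


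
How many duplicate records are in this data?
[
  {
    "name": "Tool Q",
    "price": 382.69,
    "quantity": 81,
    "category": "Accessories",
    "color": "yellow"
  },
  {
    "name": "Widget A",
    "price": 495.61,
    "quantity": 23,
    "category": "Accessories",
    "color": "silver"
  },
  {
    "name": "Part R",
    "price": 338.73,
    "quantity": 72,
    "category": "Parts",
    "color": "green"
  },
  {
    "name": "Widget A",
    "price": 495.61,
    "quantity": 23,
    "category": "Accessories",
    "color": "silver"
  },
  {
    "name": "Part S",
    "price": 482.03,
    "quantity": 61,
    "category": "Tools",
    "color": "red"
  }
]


Checking 5 records for duplicates:

  Row 1: Tool Q ($382.69, qty 81)
  Row 2: Widget A ($495.61, qty 23)
  Row 3: Part R ($338.73, qty 72)
  Row 4: Widget A ($495.61, qty 23) <-- DUPLICATE
  Row 5: Part S ($482.03, qty 61)

Duplicates found: 1
Unique records: 4

1 duplicates, 4 unique


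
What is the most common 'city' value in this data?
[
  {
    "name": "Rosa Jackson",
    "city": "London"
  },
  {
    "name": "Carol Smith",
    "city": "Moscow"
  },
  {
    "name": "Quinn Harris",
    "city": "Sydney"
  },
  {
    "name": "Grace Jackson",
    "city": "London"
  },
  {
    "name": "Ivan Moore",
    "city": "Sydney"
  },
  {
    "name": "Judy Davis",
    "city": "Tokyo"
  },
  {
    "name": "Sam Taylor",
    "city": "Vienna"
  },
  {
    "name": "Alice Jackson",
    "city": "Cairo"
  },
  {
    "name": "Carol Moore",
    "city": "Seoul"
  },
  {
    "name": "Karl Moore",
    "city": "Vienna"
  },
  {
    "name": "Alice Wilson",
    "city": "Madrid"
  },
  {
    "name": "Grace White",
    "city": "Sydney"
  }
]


Counting 'city' values across 12 records:

  Sydney: 3 ###
  London: 2 ##
  Vienna: 2 ##
  Moscow: 1 #
  Tokyo: 1 #
  Cairo: 1 #
  Seoul: 1 #
  Madrid: 1 #

Most common: Sydney (3 times)

Sydney (3 times)


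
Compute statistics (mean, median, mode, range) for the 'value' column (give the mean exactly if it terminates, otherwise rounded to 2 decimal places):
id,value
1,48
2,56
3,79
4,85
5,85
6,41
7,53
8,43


Data: [48, 56, 79, 85, 85, 41, 53, 43]
Count: 8
Sum: 490
Mean: 490/8 = 61.25
Sorted: [41, 43, 48, 53, 56, 79, 85, 85]
Median: 54.5
Mode: 85 (2 times)
Range: 85 - 41 = 44
Min: 41, Max: 85

mean=61.25, median=54.5, mode=85, range=44


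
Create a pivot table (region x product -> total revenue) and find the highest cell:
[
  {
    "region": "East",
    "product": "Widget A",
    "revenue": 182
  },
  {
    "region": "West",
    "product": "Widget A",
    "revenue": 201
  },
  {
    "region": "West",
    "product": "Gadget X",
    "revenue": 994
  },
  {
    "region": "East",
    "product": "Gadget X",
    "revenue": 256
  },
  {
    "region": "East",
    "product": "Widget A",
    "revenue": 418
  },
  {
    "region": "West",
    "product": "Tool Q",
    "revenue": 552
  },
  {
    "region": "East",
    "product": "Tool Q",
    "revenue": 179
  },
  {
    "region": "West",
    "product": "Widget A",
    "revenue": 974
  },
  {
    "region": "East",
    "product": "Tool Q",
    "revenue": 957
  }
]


Pivot: region (rows) x product (columns) -> total revenue

     Gadget X      Tool Q        Widget A    
East           256          1136           600  
West           994           552          1175  

Highest: West / Widget A = $1175

West / Widget A = $1175


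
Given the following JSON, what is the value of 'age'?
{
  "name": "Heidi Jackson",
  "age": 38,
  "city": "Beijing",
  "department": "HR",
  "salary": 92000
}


Looking up field 'age'
Value: 38

38


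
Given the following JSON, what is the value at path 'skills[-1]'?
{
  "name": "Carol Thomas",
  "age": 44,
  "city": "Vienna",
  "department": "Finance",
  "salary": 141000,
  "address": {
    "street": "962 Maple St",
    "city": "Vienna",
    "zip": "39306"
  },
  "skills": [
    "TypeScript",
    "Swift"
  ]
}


Query: skills[-1]
Path: skills -> last element
Value: Swift

Swift


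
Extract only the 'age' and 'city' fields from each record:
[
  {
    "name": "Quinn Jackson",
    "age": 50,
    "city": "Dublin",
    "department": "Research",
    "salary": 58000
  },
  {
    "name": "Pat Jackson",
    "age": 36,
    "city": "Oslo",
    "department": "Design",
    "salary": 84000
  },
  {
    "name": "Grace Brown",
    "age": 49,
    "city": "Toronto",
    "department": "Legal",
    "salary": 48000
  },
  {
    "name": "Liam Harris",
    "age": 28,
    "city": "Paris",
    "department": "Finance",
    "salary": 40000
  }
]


Original: 4 records with fields: name, age, city, department, salary
Keep: ['age', 'city']
Drop: ['name', 'department', 'salary']
Result: 4 records, 2 fields each

[
  {
    "age": 50,
    "city": "Dublin"
  },
  {
    "age": 36,
    "city": "Oslo"
  },
  {
    "age": 49,
    "city": "Toronto"
  },
  {
    "age": 28,
    "city": "Paris"
  }
]


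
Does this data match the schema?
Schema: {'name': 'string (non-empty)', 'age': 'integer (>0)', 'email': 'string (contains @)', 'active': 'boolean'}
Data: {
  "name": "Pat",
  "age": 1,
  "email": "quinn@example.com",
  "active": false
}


Validating each field against schema:
  name: OK (non-empty string)
  age: OK (positive integer)
  email: OK (string with @)
  active: OK (boolean)

Result: VALID

VALID


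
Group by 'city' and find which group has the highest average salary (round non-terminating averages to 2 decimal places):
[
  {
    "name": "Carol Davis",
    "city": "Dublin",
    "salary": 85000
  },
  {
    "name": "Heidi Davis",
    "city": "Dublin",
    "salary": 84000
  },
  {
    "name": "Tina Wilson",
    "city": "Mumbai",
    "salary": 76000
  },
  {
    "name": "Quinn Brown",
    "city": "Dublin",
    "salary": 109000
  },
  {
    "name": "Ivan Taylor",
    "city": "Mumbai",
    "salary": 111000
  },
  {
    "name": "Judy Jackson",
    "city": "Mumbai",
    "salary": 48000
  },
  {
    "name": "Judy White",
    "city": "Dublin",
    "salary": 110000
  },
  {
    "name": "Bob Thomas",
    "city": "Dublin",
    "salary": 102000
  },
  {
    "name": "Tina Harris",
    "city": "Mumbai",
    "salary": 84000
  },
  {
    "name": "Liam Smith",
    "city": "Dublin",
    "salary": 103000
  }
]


Group by: city

Groups:
  Dublin: 6 people, avg salary = 593000/6 ≈ $98833.33
  Mumbai: 4 people, avg salary = 319000/4 = $79750

Highest average salary: Dublin (≈$98833.33)

Dublin (≈$98833.33)


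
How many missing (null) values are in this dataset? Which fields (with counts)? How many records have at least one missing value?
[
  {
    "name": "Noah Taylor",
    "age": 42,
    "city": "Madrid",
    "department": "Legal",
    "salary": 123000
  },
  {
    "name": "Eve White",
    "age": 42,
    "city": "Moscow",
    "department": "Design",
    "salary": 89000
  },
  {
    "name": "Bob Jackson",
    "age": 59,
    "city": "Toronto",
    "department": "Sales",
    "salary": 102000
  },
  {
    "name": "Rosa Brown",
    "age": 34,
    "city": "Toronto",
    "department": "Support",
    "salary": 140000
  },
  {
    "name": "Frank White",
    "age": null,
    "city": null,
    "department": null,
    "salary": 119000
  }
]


Checking for missing (null) values in 5 records:

  Noah Taylor: complete
  Eve White: complete
  Bob Jackson: complete
  Rosa Brown: complete
  Frank White: age, city, department

Per field:
  name: 0 missing
  age: 1 missing
  city: 1 missing
  department: 1 missing
  salary: 0 missing

Total missing values: 3
Records with any missing: 1

3 missing values (age: 1, city: 1, department: 1); 1 incomplete records


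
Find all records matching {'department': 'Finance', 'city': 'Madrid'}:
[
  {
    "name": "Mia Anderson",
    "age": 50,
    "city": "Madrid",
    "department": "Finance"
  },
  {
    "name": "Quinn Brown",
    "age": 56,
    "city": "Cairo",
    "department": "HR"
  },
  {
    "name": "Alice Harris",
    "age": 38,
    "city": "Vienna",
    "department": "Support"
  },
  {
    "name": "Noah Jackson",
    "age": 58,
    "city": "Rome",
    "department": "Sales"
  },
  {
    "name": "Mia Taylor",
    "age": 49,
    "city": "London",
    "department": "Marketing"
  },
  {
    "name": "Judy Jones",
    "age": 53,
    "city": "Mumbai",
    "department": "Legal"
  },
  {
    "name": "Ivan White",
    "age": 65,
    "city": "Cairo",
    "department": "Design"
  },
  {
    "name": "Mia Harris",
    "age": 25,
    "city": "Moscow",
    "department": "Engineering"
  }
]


Search criteria: {'department': 'Finance', 'city': 'Madrid'}

Checking 8 records:
  Mia Anderson: {department: Finance, city: Madrid} <-- MATCH
  Quinn Brown: {department: HR, city: Cairo}
  Alice Harris: {department: Support, city: Vienna}
  Noah Jackson: {department: Sales, city: Rome}
  Mia Taylor: {department: Marketing, city: London}
  Judy Jones: {department: Legal, city: Mumbai}
  Ivan White: {department: Design, city: Cairo}
  Mia Harris: {department: Engineering, city: Moscow}

Matches: ["Mia Anderson"]

["Mia Anderson"]


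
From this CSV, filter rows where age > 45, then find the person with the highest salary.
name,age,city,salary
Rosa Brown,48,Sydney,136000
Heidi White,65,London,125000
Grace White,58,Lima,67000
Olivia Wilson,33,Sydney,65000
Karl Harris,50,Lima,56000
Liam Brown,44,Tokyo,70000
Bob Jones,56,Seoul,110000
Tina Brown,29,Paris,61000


Filter: age > 45
Sort by: salary (descending)

Filtered records (5):
  Rosa Brown, age 48, salary $136000
  Heidi White, age 65, salary $125000
  Bob Jones, age 56, salary $110000
  Grace White, age 58, salary $67000
  Karl Harris, age 50, salary $56000

Highest salary: Rosa Brown ($136000)

Rosa Brown


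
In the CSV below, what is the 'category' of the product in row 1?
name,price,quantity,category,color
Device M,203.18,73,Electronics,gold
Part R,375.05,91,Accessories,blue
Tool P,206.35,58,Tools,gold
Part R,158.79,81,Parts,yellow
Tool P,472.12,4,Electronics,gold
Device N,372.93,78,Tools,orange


Query: Row 1 ('Device M'), column 'category'
Value: Electronics

Electronics


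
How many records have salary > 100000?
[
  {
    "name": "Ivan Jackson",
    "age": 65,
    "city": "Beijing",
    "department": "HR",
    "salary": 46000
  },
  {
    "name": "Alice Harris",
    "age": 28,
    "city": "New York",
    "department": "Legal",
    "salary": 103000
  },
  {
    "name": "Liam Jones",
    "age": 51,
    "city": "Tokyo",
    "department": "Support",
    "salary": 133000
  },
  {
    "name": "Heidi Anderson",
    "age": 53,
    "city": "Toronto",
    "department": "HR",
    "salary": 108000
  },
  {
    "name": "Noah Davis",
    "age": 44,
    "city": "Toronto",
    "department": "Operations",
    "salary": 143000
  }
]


Data: 5 records
Condition: salary > 100000

Checking each record:
  Ivan Jackson: 46000
  Alice Harris: 103000 MATCH
  Liam Jones: 133000 MATCH
  Heidi Anderson: 108000 MATCH
  Noah Davis: 143000 MATCH

Count: 4

4


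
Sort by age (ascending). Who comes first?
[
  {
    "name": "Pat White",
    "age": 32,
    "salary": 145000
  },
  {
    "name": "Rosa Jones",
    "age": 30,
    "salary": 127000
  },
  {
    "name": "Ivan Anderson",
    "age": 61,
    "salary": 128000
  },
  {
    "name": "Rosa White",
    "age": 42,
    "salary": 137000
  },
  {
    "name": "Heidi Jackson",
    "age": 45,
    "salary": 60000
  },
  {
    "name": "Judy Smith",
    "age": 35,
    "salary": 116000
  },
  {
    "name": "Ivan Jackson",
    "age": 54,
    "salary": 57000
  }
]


Sort by: age (ascending)

Sorted order:
  1. Rosa Jones (age = 30)
  2. Pat White (age = 32)
  3. Judy Smith (age = 35)
  4. Rosa White (age = 42)
  5. Heidi Jackson (age = 45)
  6. Ivan Jackson (age = 54)
  7. Ivan Anderson (age = 61)

First: Rosa Jones

Rosa Jones


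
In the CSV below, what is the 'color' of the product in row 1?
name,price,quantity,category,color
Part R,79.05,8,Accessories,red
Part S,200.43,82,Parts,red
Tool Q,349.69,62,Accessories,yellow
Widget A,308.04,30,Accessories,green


Query: Row 1 ('Part R'), column 'color'
Value: red

red


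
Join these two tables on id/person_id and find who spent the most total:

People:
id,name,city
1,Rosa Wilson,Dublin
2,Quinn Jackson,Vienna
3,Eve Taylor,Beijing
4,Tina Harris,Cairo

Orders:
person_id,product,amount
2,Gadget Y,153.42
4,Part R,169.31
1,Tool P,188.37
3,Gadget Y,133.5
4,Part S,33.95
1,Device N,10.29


Join on: people.id = orders.person_id

Joined rows:
  Quinn Jackson (Vienna) bought Gadget Y for $153.42
  Tina Harris (Cairo) bought Part R for $169.31
  Rosa Wilson (Dublin) bought Tool P for $188.37
  Eve Taylor (Beijing) bought Gadget Y for $133.5
  Tina Harris (Cairo) bought Part S for $33.95
  Rosa Wilson (Dublin) bought Device N for $10.29

Total per person:
  Tina Harris: $203.26
  Rosa Wilson: $198.66
  Quinn Jackson: $153.42
  Eve Taylor: $133.50

Top spender: Tina Harris ($203.26)

Tina Harris ($203.26)


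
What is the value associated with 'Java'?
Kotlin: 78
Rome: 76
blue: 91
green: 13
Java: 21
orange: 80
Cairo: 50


Looking up key 'Java'
Value: 21

21


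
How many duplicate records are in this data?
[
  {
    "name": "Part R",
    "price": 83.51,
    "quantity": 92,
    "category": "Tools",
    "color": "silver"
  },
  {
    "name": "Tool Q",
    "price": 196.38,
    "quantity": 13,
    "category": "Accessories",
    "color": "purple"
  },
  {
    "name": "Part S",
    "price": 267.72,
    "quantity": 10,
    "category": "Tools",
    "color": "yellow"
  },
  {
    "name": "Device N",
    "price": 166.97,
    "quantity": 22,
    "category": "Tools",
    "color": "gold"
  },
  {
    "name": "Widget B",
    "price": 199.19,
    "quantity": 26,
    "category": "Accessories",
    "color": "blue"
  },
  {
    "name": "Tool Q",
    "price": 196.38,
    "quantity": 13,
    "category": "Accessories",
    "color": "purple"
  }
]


Checking 6 records for duplicates:

  Row 1: Part R ($83.51, qty 92)
  Row 2: Tool Q ($196.38, qty 13)
  Row 3: Part S ($267.72, qty 10)
  Row 4: Device N ($166.97, qty 22)
  Row 5: Widget B ($199.19, qty 26)
  Row 6: Tool Q ($196.38, qty 13) <-- DUPLICATE

Duplicates found: 1
Unique records: 5

1 duplicates, 5 unique


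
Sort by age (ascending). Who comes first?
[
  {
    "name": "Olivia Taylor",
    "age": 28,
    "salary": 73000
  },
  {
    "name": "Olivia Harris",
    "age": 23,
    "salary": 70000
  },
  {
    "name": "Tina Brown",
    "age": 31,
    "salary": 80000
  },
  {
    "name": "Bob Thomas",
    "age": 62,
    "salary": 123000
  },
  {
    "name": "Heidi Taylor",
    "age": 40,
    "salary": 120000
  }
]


Sort by: age (ascending)

Sorted order:
  1. Olivia Harris (age = 23)
  2. Olivia Taylor (age = 28)
  3. Tina Brown (age = 31)
  4. Heidi Taylor (age = 40)
  5. Bob Thomas (age = 62)

First: Olivia Harris

Olivia Harris


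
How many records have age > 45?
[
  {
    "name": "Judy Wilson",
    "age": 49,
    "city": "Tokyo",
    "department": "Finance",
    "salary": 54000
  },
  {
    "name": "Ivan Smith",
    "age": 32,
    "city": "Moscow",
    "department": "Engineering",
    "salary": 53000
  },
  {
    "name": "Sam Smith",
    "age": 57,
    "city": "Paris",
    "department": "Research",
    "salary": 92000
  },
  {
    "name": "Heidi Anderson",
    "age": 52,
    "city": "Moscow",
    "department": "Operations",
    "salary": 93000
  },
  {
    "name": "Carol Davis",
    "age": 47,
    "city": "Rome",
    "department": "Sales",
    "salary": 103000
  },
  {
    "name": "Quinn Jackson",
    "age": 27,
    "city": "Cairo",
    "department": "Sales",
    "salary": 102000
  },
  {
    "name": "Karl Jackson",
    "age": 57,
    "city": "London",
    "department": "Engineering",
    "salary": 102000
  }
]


Data: 7 records
Condition: age > 45

Checking each record:
  Judy Wilson: 49 MATCH
  Ivan Smith: 32
  Sam Smith: 57 MATCH
  Heidi Anderson: 52 MATCH
  Carol Davis: 47 MATCH
  Quinn Jackson: 27
  Karl Jackson: 57 MATCH

Count: 5

5


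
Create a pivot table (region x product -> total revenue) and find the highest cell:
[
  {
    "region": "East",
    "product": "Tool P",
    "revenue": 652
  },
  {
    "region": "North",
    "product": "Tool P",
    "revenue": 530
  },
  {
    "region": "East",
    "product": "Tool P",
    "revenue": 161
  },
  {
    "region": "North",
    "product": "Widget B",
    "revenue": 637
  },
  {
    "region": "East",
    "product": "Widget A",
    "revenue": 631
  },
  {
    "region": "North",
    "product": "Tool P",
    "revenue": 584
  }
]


Pivot: region (rows) x product (columns) -> total revenue

     Tool P        Widget A      Widget B    
East           813           631             0  
North         1114             0           637  

Highest: North / Tool P = $1114

North / Tool P = $1114


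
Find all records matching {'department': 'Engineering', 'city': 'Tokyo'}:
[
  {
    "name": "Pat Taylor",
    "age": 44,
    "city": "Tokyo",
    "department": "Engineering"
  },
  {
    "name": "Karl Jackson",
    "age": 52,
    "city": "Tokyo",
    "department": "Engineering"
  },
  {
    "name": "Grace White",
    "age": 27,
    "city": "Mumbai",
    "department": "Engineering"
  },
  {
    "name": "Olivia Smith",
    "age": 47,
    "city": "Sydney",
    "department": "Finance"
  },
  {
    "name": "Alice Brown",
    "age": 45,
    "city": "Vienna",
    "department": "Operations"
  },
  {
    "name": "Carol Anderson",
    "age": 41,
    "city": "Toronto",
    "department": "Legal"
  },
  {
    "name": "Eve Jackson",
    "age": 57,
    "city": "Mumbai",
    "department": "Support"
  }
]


Search criteria: {'department': 'Engineering', 'city': 'Tokyo'}

Checking 7 records:
  Pat Taylor: {department: Engineering, city: Tokyo} <-- MATCH
  Karl Jackson: {department: Engineering, city: Tokyo} <-- MATCH
  Grace White: {department: Engineering, city: Mumbai}
  Olivia Smith: {department: Finance, city: Sydney}
  Alice Brown: {department: Operations, city: Vienna}
  Carol Anderson: {department: Legal, city: Toronto}
  Eve Jackson: {department: Support, city: Mumbai}

Matches: ["Pat Taylor", "Karl Jackson"]

["Pat Taylor", "Karl Jackson"]


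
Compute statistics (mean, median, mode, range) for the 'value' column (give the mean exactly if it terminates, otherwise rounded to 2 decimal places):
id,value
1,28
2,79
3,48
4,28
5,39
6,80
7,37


Data: [28, 79, 48, 28, 39, 80, 37]
Count: 7
Sum: 339
Mean: 339/7 ≈ 48.43 (rounded to 2 decimal places)
Sorted: [28, 28, 37, 39, 48, 79, 80]
Median: 39.0
Mode: 28 (2 times)
Range: 80 - 28 = 52
Min: 28, Max: 80

mean≈48.43, median=39.0, mode=28, range=52


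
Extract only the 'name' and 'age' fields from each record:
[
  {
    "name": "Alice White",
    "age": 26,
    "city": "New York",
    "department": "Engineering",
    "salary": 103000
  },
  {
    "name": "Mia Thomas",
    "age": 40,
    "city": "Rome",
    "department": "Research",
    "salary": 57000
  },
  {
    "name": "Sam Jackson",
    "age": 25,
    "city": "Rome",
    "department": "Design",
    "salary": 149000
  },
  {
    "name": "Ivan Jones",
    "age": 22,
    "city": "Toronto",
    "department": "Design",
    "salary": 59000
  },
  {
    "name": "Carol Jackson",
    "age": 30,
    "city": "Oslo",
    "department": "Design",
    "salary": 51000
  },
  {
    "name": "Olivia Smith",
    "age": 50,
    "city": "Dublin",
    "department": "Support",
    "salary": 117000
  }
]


Original: 6 records with fields: name, age, city, department, salary
Keep: ['name', 'age']
Drop: ['city', 'department', 'salary']
Result: 6 records, 2 fields each

[
  {
    "name": "Alice White",
    "age": 26
  },
  {
    "name": "Mia Thomas",
    "age": 40
  },
  {
    "name": "Sam Jackson",
    "age": 25
  },
  {
    "name": "Ivan Jones",
    "age": 22
  },
  {
    "name": "Carol Jackson",
    "age": 30
  },
  {
    "name": "Olivia Smith",
    "age": 50
  }
]


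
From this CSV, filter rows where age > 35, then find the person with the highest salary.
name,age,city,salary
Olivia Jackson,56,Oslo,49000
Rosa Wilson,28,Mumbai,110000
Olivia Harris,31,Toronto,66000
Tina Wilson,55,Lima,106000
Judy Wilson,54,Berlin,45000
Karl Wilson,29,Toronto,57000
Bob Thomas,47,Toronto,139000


Filter: age > 35
Sort by: salary (descending)

Filtered records (4):
  Bob Thomas, age 47, salary $139000
  Tina Wilson, age 55, salary $106000
  Olivia Jackson, age 56, salary $49000
  Judy Wilson, age 54, salary $45000

Highest salary: Bob Thomas ($139000)

Bob Thomas


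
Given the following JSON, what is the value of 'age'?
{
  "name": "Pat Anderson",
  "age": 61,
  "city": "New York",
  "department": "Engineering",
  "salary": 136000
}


Looking up field 'age'
Value: 61

61
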